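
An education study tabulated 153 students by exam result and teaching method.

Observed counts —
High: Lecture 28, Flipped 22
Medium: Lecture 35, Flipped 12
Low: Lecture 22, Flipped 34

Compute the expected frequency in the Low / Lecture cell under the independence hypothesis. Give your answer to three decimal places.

31.111

Row total (Low) = 56; column total (Lecture) = 85; grand total N = 153.
Expected count = (row total × column total) / N = 56 × 85 / 153 = 31.111.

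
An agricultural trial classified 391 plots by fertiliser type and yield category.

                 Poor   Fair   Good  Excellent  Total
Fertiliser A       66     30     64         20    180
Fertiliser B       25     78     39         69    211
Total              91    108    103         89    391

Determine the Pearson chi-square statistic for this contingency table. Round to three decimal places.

70.839

Grand total N = 391.
Expected counts (row total × column total / N):
  Fertiliser A, Poor: 180×91/391 = 41.8926
  Fertiliser A, Fair: 180×108/391 = 49.7187
  Fertiliser A, Good: 180×103/391 = 47.4169
  Fertiliser A, Excellent: 180×89/391 = 40.9719
  Fertiliser B, Poor: 211×91/391 = 49.1074
  Fertiliser B, Fair: 211×108/391 = 58.2813
  Fertiliser B, Good: 211×103/391 = 55.5831
  Fertiliser B, Excellent: 211×89/391 = 48.0281
Contributions (O − E)²/E:
  (66 − 41.8926)²/41.8926 = 13.8728
  (30 − 49.7187)²/49.7187 = 7.8205
  (64 − 47.4169)²/47.4169 = 5.7996
  (20 − 40.9719)²/40.9719 = 10.7347
  (25 − 49.1074)²/49.1074 = 11.8346
  (78 − 58.2813)²/58.2813 = 6.6716
  (39 − 55.5831)²/55.5831 = 4.9475
  (69 − 48.0281)²/48.0281 = 9.1576
χ² = 13.8728 + 7.8205 + 5.7996 + 10.7347 + 11.8346 + 6.6716 + 4.9475 + 9.1576 = 70.839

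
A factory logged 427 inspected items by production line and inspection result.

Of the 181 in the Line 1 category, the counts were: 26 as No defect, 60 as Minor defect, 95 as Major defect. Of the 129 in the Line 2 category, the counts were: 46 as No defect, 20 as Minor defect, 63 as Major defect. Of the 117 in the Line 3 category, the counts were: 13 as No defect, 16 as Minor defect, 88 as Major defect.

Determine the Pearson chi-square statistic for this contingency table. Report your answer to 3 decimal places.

48.252

Row totals: 181, 129, 117. Column totals: 85, 96, 246. Grand total N = 427.
Expected counts (row total × column total / N):
  Line 1, No defect: 181×85/427 = 36.03044
  Line 1, Minor defect: 181×96/427 = 40.69321
  Line 1, Major defect: 181×246/427 = 104.27635
  Line 2, No defect: 129×85/427 = 25.67916
  Line 2, Minor defect: 129×96/427 = 29.00234
  Line 2, Major defect: 129×246/427 = 74.31850
  Line 3, No defect: 117×85/427 = 23.29040
  Line 3, Minor defect: 117×96/427 = 26.30445
  Line 3, Major defect: 117×246/427 = 67.40515
Contributions (O − E)²/E:
  (26 − 36.03044)²/36.03044 = 2.7924
  (60 − 40.69321)²/40.69321 = 9.1601
  (95 − 104.27635)²/104.27635 = 0.8252
  (46 − 25.67916)²/25.67916 = 16.0806
  (20 − 29.00234)²/29.00234 = 2.7943
  (63 − 74.31850)²/74.31850 = 1.7238
  (13 − 23.29040)²/23.29040 = 4.5466
  (16 − 26.30445)²/26.30445 = 4.0366
  (88 − 67.40515)²/67.40515 = 6.2925
χ² = 2.7924 + 9.1601 + 0.8252 + 16.0806 + 2.7943 + 1.7238 + 4.5466 + 4.0366 + 6.2925 = 48.252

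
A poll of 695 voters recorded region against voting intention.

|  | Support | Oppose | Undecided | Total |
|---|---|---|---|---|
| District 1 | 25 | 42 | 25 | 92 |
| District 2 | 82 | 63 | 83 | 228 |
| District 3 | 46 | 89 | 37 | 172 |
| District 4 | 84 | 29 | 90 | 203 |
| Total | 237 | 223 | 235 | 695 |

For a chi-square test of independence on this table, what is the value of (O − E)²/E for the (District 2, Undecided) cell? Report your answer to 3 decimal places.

0.453

Row total (District 2) = 228; column total (Undecided) = 235; N = 695.
Expected count E = 228 × 235 / 695 = 77.09353.
Contribution = (O − E)²/E = (83 − 77.09353)² / 77.09353 = 0.453.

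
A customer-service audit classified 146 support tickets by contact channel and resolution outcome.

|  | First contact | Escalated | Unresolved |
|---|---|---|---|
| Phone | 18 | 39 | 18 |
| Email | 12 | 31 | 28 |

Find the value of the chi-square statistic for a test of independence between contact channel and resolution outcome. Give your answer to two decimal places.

Row totals: 75, 71. Column totals: 30, 70, 46. Grand total N = 146.
Expected counts (row total × column total / N):
  Phone, First contact: 75×30/146 = 15.411
  Phone, Escalated: 75×70/146 = 35.959
  Phone, Unresolved: 75×46/146 = 23.630
  Email, First contact: 71×30/146 = 14.589
  Email, Escalated: 71×70/146 = 34.041
  Email, Unresolved: 71×46/146 = 22.370
Contributions (O − E)²/E:
  (18 − 15.411)²/15.411 = 0.4349
  (39 − 35.959)²/35.959 = 0.2572
  (18 − 23.630)²/23.630 = 1.3414
  (12 − 14.589)²/14.589 = 0.4595
  (31 − 34.041)²/34.041 = 0.2717
  (28 − 22.370)²/22.370 = 1.4169
χ² = 0.4349 + 0.2572 + 1.3414 + 0.4595 + 0.2717 + 1.4169 = 4.18

4.18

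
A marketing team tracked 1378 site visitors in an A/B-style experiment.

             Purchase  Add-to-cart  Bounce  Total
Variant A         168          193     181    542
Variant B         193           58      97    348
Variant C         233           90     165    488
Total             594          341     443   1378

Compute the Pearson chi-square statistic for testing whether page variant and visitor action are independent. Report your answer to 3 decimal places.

78.717

Grand total N = 1378.
Expected counts (row total × column total / N):
  Variant A, Purchase: 542×594/1378 = 233.6343
  Variant A, Add-to-cart: 542×341/1378 = 134.1234
  Variant A, Bounce: 542×443/1378 = 174.2424
  Variant B, Purchase: 348×594/1378 = 150.0087
  Variant B, Add-to-cart: 348×341/1378 = 86.1161
  Variant B, Bounce: 348×443/1378 = 111.8752
  Variant C, Purchase: 488×594/1378 = 210.3570
  Variant C, Add-to-cart: 488×341/1378 = 120.7605
  Variant C, Bounce: 488×443/1378 = 156.8824
Contributions (O − E)²/E:
  (168 − 233.6343)²/233.6343 = 18.4385
  (193 − 134.1234)²/134.1234 = 25.8453
  (181 − 174.2424)²/174.2424 = 0.2621
  (193 − 150.0087)²/150.0087 = 12.3210
  (58 − 86.1161)²/86.1161 = 9.1796
  (97 − 111.8752)²/111.8752 = 1.9778
  (233 − 210.3570)²/210.3570 = 2.4373
  (90 − 120.7605)²/120.7605 = 7.8354
  (165 − 156.8824)²/156.8824 = 0.4200
χ² = 18.4385 + 25.8453 + 0.2621 + 12.3210 + 9.1796 + 1.9778 + 2.4373 + 7.8354 + 0.4200 = 78.717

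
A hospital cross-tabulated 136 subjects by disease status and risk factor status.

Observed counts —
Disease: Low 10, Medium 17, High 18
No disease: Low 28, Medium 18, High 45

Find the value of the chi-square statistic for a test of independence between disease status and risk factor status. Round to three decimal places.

5.158

Row totals: 45, 91. Column totals: 38, 35, 63. Grand total N = 136.
Expected counts (row total × column total / N):
  Disease, Low: 45×38/136 = 12.5735
  Disease, Medium: 45×35/136 = 11.5809
  Disease, High: 45×63/136 = 20.8456
  No disease, Low: 91×38/136 = 25.4265
  No disease, Medium: 91×35/136 = 23.4191
  No disease, High: 91×63/136 = 42.1544
Contributions (O − E)²/E:
  (10 − 12.5735)²/12.5735 = 0.5267
  (17 − 11.5809)²/11.5809 = 2.5358
  (18 − 20.8456)²/20.8456 = 0.3884
  (28 − 25.4265)²/25.4265 = 0.2605
  (18 − 23.4191)²/23.4191 = 1.2540
  (45 − 42.1544)²/42.1544 = 0.1921
χ² = 0.5267 + 2.5358 + 0.3884 + 0.2605 + 1.2540 + 0.1921 = 5.158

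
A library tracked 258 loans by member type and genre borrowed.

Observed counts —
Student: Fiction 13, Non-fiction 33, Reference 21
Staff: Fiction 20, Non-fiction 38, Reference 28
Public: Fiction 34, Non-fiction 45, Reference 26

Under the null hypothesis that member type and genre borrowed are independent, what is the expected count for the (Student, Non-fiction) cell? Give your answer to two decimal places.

Row total (Student) = 67; column total (Non-fiction) = 116; grand total N = 258.
Expected count = (row total × column total) / N = 67 × 116 / 258 = 30.12.

30.12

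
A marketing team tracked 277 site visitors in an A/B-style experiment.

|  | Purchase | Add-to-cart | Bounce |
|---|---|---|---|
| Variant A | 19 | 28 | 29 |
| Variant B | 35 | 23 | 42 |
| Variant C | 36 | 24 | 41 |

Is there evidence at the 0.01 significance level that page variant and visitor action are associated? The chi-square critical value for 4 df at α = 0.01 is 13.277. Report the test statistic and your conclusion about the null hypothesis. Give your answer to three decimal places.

5.674; fail to reject H₀

Row totals: 76, 100, 101. Column totals: 90, 75, 112. Grand total N = 277.
Expected counts (row total × column total / N):
  Variant A, Purchase: 76×90/277 = 24.6931
  Variant A, Add-to-cart: 76×75/277 = 20.5776
  Variant A, Bounce: 76×112/277 = 30.7292
  Variant B, Purchase: 100×90/277 = 32.4910
  Variant B, Add-to-cart: 100×75/277 = 27.0758
  Variant B, Bounce: 100×112/277 = 40.4332
  Variant C, Purchase: 101×90/277 = 32.8159
  Variant C, Add-to-cart: 101×75/277 = 27.3466
  Variant C, Bounce: 101×112/277 = 40.8375
Contributions (O − E)²/E:
  (19 − 24.6931)²/24.6931 = 1.3126
  (28 − 20.5776)²/20.5776 = 2.6773
  (29 − 30.7292)²/30.7292 = 0.0973
  (35 − 32.4910)²/32.4910 = 0.1937
  (23 − 27.0758)²/27.0758 = 0.6135
  (42 − 40.4332)²/40.4332 = 0.0607
  (36 − 32.8159)²/32.8159 = 0.3090
  (24 − 27.3466)²/27.3466 = 0.4095
  (41 − 40.8375)²/40.8375 = 0.0006
χ² = 1.3126 + 2.6773 + 0.0973 + 0.1937 + 0.6135 + 0.0607 + 0.3090 + 0.4095 + 0.0006 = 5.674
df = (3−1)(3−1) = 4. Since 5.674 < 13.277, fail to reject the null hypothesis of independence at α = 0.01.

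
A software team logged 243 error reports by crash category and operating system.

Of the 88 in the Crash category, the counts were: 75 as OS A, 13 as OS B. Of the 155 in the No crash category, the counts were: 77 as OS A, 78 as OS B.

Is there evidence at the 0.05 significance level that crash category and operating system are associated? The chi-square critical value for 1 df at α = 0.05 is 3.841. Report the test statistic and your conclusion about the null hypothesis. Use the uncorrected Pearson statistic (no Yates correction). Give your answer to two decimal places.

30.28; reject H₀

Row totals: 88, 155. Column totals: 152, 91. Grand total N = 243.
Expected counts (row total × column total / N):
  Crash, OS A: 88×152/243 = 55.045
  Crash, OS B: 88×91/243 = 32.955
  No crash, OS A: 155×152/243 = 96.955
  No crash, OS B: 155×91/243 = 58.045
Contributions (O − E)²/E:
  (75 − 55.045)²/55.045 = 7.2341
  (13 − 32.955)²/32.955 = 12.0832
  (77 − 96.955)²/96.955 = 4.1071
  (78 − 58.045)²/58.045 = 6.8602
χ² = 7.2341 + 12.0832 + 4.1071 + 6.8602 = 30.28
df = (2−1)(2−1) = 1. Since 30.28 > 3.841, reject the null hypothesis of independence at α = 0.05.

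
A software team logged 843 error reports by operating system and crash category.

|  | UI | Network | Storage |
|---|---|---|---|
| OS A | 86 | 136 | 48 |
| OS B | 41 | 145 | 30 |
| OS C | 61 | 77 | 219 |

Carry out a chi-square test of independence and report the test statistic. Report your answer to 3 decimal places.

Row totals: 270, 216, 357. Column totals: 188, 358, 297. Grand total N = 843.
Expected counts (row total × column total / N):
  OS A, UI: 270×188/843 = 60.2135
  OS A, Network: 270×358/843 = 114.6619
  OS A, Storage: 270×297/843 = 95.1246
  OS B, UI: 216×188/843 = 48.1708
  OS B, Network: 216×358/843 = 91.7295
  OS B, Storage: 216×297/843 = 76.0996
  OS C, UI: 357×188/843 = 79.6157
  OS C, Network: 357×358/843 = 151.6085
  OS C, Storage: 357×297/843 = 125.7758
Contributions (O − E)²/E:
  (86 − 60.2135)²/60.2135 = 11.0431
  (136 − 114.6619)²/114.6619 = 3.9709
  (48 − 95.1246)²/95.1246 = 23.3455
  (41 − 48.1708)²/48.1708 = 1.0675
  (145 − 91.7295)²/91.7295 = 30.9360
  (30 − 76.0996)²/76.0996 = 27.9262
  (61 − 79.6157)²/79.6157 = 4.3527
  (77 − 151.6085)²/151.6085 = 36.7158
  (219 − 125.7758)²/125.7758 = 69.0972
χ² = 11.0431 + 3.9709 + 23.3455 + 1.0675 + 30.9360 + 27.9262 + 4.3527 + 36.7158 + 69.0972 = 208.455

208.455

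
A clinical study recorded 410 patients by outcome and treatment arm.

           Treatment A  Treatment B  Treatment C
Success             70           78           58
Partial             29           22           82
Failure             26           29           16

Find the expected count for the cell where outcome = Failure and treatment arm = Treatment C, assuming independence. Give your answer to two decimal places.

Row total (Failure) = 71; column total (Treatment C) = 156; grand total N = 410.
Expected count = (row total × column total) / N = 71 × 156 / 410 = 27.01.

27.01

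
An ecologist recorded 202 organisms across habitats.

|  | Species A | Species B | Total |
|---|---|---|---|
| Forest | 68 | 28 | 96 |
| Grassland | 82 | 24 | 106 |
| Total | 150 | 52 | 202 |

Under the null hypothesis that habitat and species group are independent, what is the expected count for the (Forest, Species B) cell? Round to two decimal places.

Row total (Forest) = 96; column total (Species B) = 52; grand total N = 202.
Expected count = (row total × column total) / N = 96 × 52 / 202 = 24.71.

24.71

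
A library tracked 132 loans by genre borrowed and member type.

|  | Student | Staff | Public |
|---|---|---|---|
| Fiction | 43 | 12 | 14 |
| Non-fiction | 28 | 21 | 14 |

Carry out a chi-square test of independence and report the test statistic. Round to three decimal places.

5.362

Row totals: 69, 63. Column totals: 71, 33, 28. Grand total N = 132.
Expected counts (row total × column total / N):
  Fiction, Student: 69×71/132 = 37.1136
  Fiction, Staff: 69×33/132 = 17.2500
  Fiction, Public: 69×28/132 = 14.6364
  Non-fiction, Student: 63×71/132 = 33.8864
  Non-fiction, Staff: 63×33/132 = 15.7500
  Non-fiction, Public: 63×28/132 = 13.3636
Contributions (O − E)²/E:
  (43 − 37.1136)²/37.1136 = 0.9336
  (12 − 17.2500)²/17.2500 = 1.5978
  (14 − 14.6364)²/14.6364 = 0.0277
  (28 − 33.8864)²/33.8864 = 1.0225
  (21 − 15.7500)²/15.7500 = 1.7500
  (14 − 13.3636)²/13.3636 = 0.0303
χ² = 0.9336 + 1.5978 + 0.0277 + 1.0225 + 1.7500 + 0.0303 = 5.362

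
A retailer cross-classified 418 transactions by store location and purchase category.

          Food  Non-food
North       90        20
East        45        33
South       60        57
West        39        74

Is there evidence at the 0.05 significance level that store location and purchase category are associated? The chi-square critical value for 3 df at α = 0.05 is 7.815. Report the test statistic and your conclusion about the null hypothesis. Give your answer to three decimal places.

Row totals: 110, 78, 117, 113. Column totals: 234, 184. Grand total N = 418.
Expected counts (row total × column total / N):
  North, Food: 110×234/418 = 61.5789
  North, Non-food: 110×184/418 = 48.4211
  East, Food: 78×234/418 = 43.6651
  East, Non-food: 78×184/418 = 34.3349
  South, Food: 117×234/418 = 65.4976
  South, Non-food: 117×184/418 = 51.5024
  West, Food: 113×234/418 = 63.2584
  West, Non-food: 113×184/418 = 49.7416
Contributions (O − E)²/E:
  (90 − 61.5789)²/61.5789 = 13.1175
  (20 − 48.4211)²/48.4211 = 16.6820
  (45 − 43.6651)²/43.6651 = 0.0408
  (33 − 34.3349)²/34.3349 = 0.0519
  (60 − 65.4976)²/65.4976 = 0.4614
  (57 − 51.5024)²/51.5024 = 0.5868
  (39 − 63.2584)²/63.2584 = 9.3026
  (74 − 49.7416)²/49.7416 = 11.8305
χ² = 13.1175 + 16.6820 + 0.0408 + 0.0519 + 0.4614 + 0.5868 + 9.3026 + 11.8305 = 52.073
df = (4−1)(2−1) = 3. Since 52.073 > 7.815, reject the null hypothesis of independence at α = 0.05.

52.073; reject H₀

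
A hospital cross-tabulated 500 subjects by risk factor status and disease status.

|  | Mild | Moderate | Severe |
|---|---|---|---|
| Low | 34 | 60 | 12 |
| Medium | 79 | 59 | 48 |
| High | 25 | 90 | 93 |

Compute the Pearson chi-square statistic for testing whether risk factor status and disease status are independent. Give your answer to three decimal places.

71.966

Row totals: 106, 186, 208. Column totals: 138, 209, 153. Grand total N = 500.
Expected counts (row total × column total / N):
  Low, Mild: 106×138/500 = 29.2560
  Low, Moderate: 106×209/500 = 44.3080
  Low, Severe: 106×153/500 = 32.4360
  Medium, Mild: 186×138/500 = 51.3360
  Medium, Moderate: 186×209/500 = 77.7480
  Medium, Severe: 186×153/500 = 56.9160
  High, Mild: 208×138/500 = 57.4080
  High, Moderate: 208×209/500 = 86.9440
  High, Severe: 208×153/500 = 63.6480
Contributions (O − E)²/E:
  (34 − 29.2560)²/29.2560 = 0.7693
  (60 − 44.3080)²/44.3080 = 5.5574
  (12 − 32.4360)²/32.4360 = 12.8755
  (79 − 51.3360)²/51.3360 = 14.9076
  (59 − 77.7480)²/77.7480 = 4.5209
  (48 − 56.9160)²/56.9160 = 1.3967
  (25 − 57.4080)²/57.4080 = 18.2950
  (90 − 86.9440)²/86.9440 = 0.1074
  (93 − 63.6480)²/63.6480 = 13.5360
χ² = 0.7693 + 5.5574 + 12.8755 + 14.9076 + 4.5209 + 1.3967 + 18.2950 + 0.1074 + 13.5360 = 71.966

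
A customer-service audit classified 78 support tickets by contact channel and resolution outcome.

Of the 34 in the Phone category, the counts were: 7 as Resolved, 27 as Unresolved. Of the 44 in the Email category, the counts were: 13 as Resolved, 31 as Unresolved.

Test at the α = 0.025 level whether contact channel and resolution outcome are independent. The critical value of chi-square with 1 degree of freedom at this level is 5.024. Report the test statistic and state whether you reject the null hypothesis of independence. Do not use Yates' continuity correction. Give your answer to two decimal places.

Row totals: 34, 44. Column totals: 20, 58. Grand total N = 78.
Expected counts (row total × column total / N):
  Phone, Resolved: 34×20/78 = 8.718
  Phone, Unresolved: 34×58/78 = 25.282
  Email, Resolved: 44×20/78 = 11.282
  Email, Unresolved: 44×58/78 = 32.718
Contributions (O − E)²/E:
  (7 − 8.718)²/8.718 = 0.3386
  (27 − 25.282)²/25.282 = 0.1167
  (13 − 11.282)²/11.282 = 0.2616
  (31 − 32.718)²/32.718 = 0.0902
χ² = 0.3386 + 0.1167 + 0.2616 + 0.0902 = 0.81
df = (2−1)(2−1) = 1. Since 0.81 < 5.024, fail to reject the null hypothesis of independence at α = 0.025.

0.81; fail to reject H₀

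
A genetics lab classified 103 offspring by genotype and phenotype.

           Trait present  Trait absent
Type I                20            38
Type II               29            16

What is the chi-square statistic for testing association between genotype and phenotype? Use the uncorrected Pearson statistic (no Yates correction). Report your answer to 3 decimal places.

Row totals: 58, 45. Column totals: 49, 54. Grand total N = 103.
Expected counts (row total × column total / N):
  Type I, Trait present: 58×49/103 = 27.59223
  Type I, Trait absent: 58×54/103 = 30.40777
  Type II, Trait present: 45×49/103 = 21.40777
  Type II, Trait absent: 45×54/103 = 23.59223
Contributions (O − E)²/E:
  (20 − 27.59223)²/27.59223 = 2.0891
  (38 − 30.40777)²/30.40777 = 1.8956
  (29 − 21.40777)²/21.40777 = 2.6926
  (16 − 23.59223)²/23.59223 = 2.4433
χ² = 2.0891 + 1.8956 + 2.6926 + 2.4433 = 9.121

9.121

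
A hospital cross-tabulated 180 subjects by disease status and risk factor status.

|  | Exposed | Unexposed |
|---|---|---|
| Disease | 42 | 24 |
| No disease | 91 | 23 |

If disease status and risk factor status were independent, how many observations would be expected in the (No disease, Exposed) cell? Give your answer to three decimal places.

Row total (No disease) = 114; column total (Exposed) = 133; grand total N = 180.
Expected count = (row total × column total) / N = 114 × 133 / 180 = 84.233.

84.233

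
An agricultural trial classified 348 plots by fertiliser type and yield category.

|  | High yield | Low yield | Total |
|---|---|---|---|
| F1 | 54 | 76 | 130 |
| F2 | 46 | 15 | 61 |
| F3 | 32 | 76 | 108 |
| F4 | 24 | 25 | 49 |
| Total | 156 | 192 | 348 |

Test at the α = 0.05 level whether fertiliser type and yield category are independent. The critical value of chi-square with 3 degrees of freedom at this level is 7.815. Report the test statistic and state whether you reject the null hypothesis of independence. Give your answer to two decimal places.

34.06; reject H₀

Grand total N = 348.
Expected counts (row total × column total / N):
  F1, High yield: 130×156/348 = 58.276
  F1, Low yield: 130×192/348 = 71.724
  F2, High yield: 61×156/348 = 27.345
  F2, Low yield: 61×192/348 = 33.655
  F3, High yield: 108×156/348 = 48.414
  F3, Low yield: 108×192/348 = 59.586
  F4, High yield: 49×156/348 = 21.966
  F4, Low yield: 49×192/348 = 27.034
Contributions (O − E)²/E:
  (54 − 58.276)²/58.276 = 0.3138
  (76 − 71.724)²/71.724 = 0.2549
  (46 − 27.345)²/27.345 = 12.7266
  (15 − 33.655)²/33.655 = 10.3405
  (32 − 48.414)²/48.414 = 5.5649
  (76 − 59.586)²/59.586 = 4.5215
  (24 − 21.966)²/21.966 = 0.1883
  (25 − 27.034)²/27.034 = 0.1530
χ² = 0.3138 + 0.2549 + 12.7266 + 10.3405 + 5.5649 + 4.5215 + 0.1883 + 0.1530 = 34.06
df = (4−1)(2−1) = 3. Since 34.06 > 7.815, reject the null hypothesis of independence at α = 0.05.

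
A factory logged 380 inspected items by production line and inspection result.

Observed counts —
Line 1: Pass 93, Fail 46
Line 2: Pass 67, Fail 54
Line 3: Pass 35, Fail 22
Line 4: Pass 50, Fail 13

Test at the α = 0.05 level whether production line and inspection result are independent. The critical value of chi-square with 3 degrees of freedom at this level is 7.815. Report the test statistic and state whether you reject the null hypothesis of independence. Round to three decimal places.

Row totals: 139, 121, 57, 63. Column totals: 245, 135. Grand total N = 380.
Expected counts (row total × column total / N):
  Line 1, Pass: 139×245/380 = 89.6184
  Line 1, Fail: 139×135/380 = 49.3816
  Line 2, Pass: 121×245/380 = 78.0132
  Line 2, Fail: 121×135/380 = 42.9868
  Line 3, Pass: 57×245/380 = 36.7500
  Line 3, Fail: 57×135/380 = 20.2500
  Line 4, Pass: 63×245/380 = 40.6184
  Line 4, Fail: 63×135/380 = 22.3816
Contributions (O − E)²/E:
  (93 − 89.6184)²/89.6184 = 0.1276
  (46 − 49.3816)²/49.3816 = 0.2316
  (67 − 78.0132)²/78.0132 = 1.5547
  (54 − 42.9868)²/42.9868 = 2.8216
  (35 − 36.7500)²/36.7500 = 0.0833
  (22 − 20.2500)²/20.2500 = 0.1512
  (50 − 40.6184)²/40.6184 = 2.1669
  (13 − 22.3816)²/22.3816 = 3.9324
χ² = 0.1276 + 0.2316 + 1.5547 + 2.8216 + 0.0833 + 0.1512 + 2.1669 + 3.9324 = 11.069
df = (4−1)(2−1) = 3. Since 11.069 > 7.815, reject the null hypothesis of independence at α = 0.05.

11.069; reject H₀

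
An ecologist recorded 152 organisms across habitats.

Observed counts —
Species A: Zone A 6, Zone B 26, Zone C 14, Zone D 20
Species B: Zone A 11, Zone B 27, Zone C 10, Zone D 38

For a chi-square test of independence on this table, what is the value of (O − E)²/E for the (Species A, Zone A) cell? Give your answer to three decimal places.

0.259

Row total (Species A) = 66; column total (Zone A) = 17; N = 152.
Expected count E = 66 × 17 / 152 = 7.38158.
Contribution = (O − E)²/E = (6 − 7.38158)² / 7.38158 = 0.259.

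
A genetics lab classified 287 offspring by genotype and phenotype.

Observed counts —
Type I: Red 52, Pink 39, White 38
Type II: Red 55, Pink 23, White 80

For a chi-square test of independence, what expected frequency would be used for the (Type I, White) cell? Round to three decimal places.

Row total (Type I) = 129; column total (White) = 118; grand total N = 287.
Expected count = (row total × column total) / N = 129 × 118 / 287 = 53.038.

53.038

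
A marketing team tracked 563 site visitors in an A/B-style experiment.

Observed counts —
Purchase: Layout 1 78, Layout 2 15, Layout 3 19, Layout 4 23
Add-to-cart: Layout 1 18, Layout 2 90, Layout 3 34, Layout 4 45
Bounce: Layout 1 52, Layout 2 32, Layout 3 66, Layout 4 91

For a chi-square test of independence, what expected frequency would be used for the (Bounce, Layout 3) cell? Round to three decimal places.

Row total (Bounce) = 241; column total (Layout 3) = 119; grand total N = 563.
Expected count = (row total × column total) / N = 241 × 119 / 563 = 50.940.

50.940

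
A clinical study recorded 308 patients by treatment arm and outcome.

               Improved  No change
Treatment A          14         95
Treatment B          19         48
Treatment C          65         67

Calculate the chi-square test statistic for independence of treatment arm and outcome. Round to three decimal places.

36.931

Row totals: 109, 67, 132. Column totals: 98, 210. Grand total N = 308.
Expected counts (row total × column total / N):
  Treatment A, Improved: 109×98/308 = 34.6818
  Treatment A, No change: 109×210/308 = 74.3182
  Treatment B, Improved: 67×98/308 = 21.3182
  Treatment B, No change: 67×210/308 = 45.6818
  Treatment C, Improved: 132×98/308 = 42.0000
  Treatment C, No change: 132×210/308 = 90.0000
Contributions (O − E)²/E:
  (14 − 34.6818)²/34.6818 = 12.3332
  (95 − 74.3182)²/74.3182 = 5.7555
  (19 − 21.3182)²/21.3182 = 0.2521
  (48 − 45.6818)²/45.6818 = 0.1176
  (65 − 42.0000)²/42.0000 = 12.5952
  (67 − 90.0000)²/90.0000 = 5.8778
χ² = 12.3332 + 5.7555 + 0.2521 + 0.1176 + 12.5952 + 5.8778 = 36.931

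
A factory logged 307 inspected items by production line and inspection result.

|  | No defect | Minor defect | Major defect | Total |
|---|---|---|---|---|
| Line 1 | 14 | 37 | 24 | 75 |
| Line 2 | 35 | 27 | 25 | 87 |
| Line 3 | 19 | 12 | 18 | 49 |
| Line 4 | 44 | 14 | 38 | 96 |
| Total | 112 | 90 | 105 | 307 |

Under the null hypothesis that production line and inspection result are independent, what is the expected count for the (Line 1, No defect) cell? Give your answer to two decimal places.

27.36

Row total (Line 1) = 75; column total (No defect) = 112; grand total N = 307.
Expected count = (row total × column total) / N = 75 × 112 / 307 = 27.36.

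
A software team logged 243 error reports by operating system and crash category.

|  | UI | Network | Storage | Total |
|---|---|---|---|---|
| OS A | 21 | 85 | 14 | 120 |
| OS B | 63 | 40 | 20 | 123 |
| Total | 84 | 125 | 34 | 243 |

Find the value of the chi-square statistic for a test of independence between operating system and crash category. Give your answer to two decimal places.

Grand total N = 243.
Expected counts (row total × column total / N):
  OS A, UI: 120×84/243 = 41.481
  OS A, Network: 120×125/243 = 61.728
  OS A, Storage: 120×34/243 = 16.790
  OS B, UI: 123×84/243 = 42.519
  OS B, Network: 123×125/243 = 63.272
  OS B, Storage: 123×34/243 = 17.210
Contributions (O − E)²/E:
  (21 − 41.481)²/41.481 = 10.1124
  (85 − 61.728)²/61.728 = 8.7737
  (14 − 16.790)²/16.790 = 0.4636
  (63 − 42.519)²/42.519 = 9.8655
  (40 − 63.272)²/63.272 = 8.5596
  (20 − 17.210)²/17.210 = 0.4523
χ² = 10.1124 + 8.7737 + 0.4636 + 9.8655 + 8.5596 + 0.4523 = 38.23

38.23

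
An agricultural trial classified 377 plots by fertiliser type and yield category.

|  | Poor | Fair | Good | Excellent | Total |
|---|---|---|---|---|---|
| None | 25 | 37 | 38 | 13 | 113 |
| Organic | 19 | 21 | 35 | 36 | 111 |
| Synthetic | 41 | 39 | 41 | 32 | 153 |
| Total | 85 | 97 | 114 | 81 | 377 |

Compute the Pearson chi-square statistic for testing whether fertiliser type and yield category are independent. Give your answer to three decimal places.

Grand total N = 377.
Expected counts (row total × column total / N):
  None, Poor: 113×85/377 = 25.4775
  None, Fair: 113×97/377 = 29.0743
  None, Good: 113×114/377 = 34.1698
  None, Excellent: 113×81/377 = 24.2785
  Organic, Poor: 111×85/377 = 25.0265
  Organic, Fair: 111×97/377 = 28.5597
  Organic, Good: 111×114/377 = 33.5650
  Organic, Excellent: 111×81/377 = 23.8488
  Synthetic, Poor: 153×85/377 = 34.4960
  Synthetic, Fair: 153×97/377 = 39.3660
  Synthetic, Good: 153×114/377 = 46.2653
  Synthetic, Excellent: 153×81/377 = 32.8727
Contributions (O − E)²/E:
  (25 − 25.4775)²/25.4775 = 0.0089
  (37 − 29.0743)²/29.0743 = 2.1606
  (38 − 34.1698)²/34.1698 = 0.4293
  (13 − 24.2785)²/24.2785 = 5.2394
  (19 − 25.0265)²/25.0265 = 1.4512
  (21 − 28.5597)²/28.5597 = 2.0010
  (35 − 33.5650)²/33.5650 = 0.0614
  (36 − 23.8488)²/23.8488 = 6.1912
  (41 − 34.4960)²/34.4960 = 1.2263
  (39 − 39.3660)²/39.3660 = 0.0034
  (41 − 46.2653)²/46.2653 = 0.5992
  (32 − 32.8727)²/32.8727 = 0.0232
χ² = 0.0089 + 2.1606 + 0.4293 + 5.2394 + 1.4512 + 2.0010 + 0.0614 + 6.1912 + 1.2263 + 0.0034 + 0.5992 + 0.0232 = 19.395

19.395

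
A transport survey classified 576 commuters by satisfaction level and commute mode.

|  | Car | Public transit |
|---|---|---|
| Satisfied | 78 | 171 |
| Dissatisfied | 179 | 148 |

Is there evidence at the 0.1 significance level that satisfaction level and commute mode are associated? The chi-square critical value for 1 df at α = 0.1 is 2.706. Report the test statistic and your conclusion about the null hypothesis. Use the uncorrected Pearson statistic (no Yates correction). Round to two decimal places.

Row totals: 249, 327. Column totals: 257, 319. Grand total N = 576.
Expected counts (row total × column total / N):
  Satisfied, Car: 249×257/576 = 111.099
  Satisfied, Public transit: 249×319/576 = 137.901
  Dissatisfied, Car: 327×257/576 = 145.901
  Dissatisfied, Public transit: 327×319/576 = 181.099
Contributions (O − E)²/E:
  (78 − 111.099)²/111.099 = 9.8610
  (171 − 137.901)²/137.901 = 7.9444
  (179 − 145.901)²/145.901 = 7.5088
  (148 − 181.099)²/181.099 = 6.0494
χ² = 9.8610 + 7.9444 + 7.5088 + 6.0494 = 31.36
df = (2−1)(2−1) = 1. Since 31.36 > 2.706, reject the null hypothesis of independence at α = 0.1.

31.36; reject H₀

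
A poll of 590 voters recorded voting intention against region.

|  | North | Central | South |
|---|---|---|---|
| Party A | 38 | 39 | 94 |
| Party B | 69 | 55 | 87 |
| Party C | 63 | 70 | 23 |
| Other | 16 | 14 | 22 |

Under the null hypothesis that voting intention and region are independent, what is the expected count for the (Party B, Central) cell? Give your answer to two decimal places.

63.66

Row total (Party B) = 211; column total (Central) = 178; grand total N = 590.
Expected count = (row total × column total) / N = 211 × 178 / 590 = 63.66.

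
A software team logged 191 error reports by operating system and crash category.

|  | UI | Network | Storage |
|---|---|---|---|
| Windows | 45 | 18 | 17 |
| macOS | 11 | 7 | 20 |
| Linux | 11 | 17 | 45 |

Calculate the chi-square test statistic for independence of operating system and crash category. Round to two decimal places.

Row totals: 80, 38, 73. Column totals: 67, 42, 82. Grand total N = 191.
Expected counts (row total × column total / N):
  Windows, UI: 80×67/191 = 28.063
  Windows, Network: 80×42/191 = 17.592
  Windows, Storage: 80×82/191 = 34.346
  macOS, UI: 38×67/191 = 13.330
  macOS, Network: 38×42/191 = 8.356
  macOS, Storage: 38×82/191 = 16.314
  Linux, UI: 73×67/191 = 25.607
  Linux, Network: 73×42/191 = 16.052
  Linux, Storage: 73×82/191 = 31.340
Contributions (O − E)²/E:
  (45 − 28.063)²/28.063 = 10.2221
  (18 − 17.592)²/17.592 = 0.0095
  (17 − 34.346)²/34.346 = 8.7604
  (11 − 13.330)²/13.330 = 0.4073
  (7 − 8.356)²/8.356 = 0.2200
  (20 − 16.314)²/16.314 = 0.8328
  (11 − 25.607)²/25.607 = 8.3323
  (17 − 16.052)²/16.052 = 0.0560
  (45 − 31.340)²/31.340 = 5.9539
χ² = 10.2221 + 0.0095 + 8.7604 + 0.4073 + 0.2200 + 0.8328 + 8.3323 + 0.0560 + 5.9539 = 34.79

34.79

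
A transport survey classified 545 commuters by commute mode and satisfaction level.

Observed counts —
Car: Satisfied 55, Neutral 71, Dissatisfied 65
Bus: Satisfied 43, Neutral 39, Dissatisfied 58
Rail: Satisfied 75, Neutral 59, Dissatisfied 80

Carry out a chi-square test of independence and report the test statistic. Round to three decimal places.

Row totals: 191, 140, 214. Column totals: 173, 169, 203. Grand total N = 545.
Expected counts (row total × column total / N):
  Car, Satisfied: 191×173/545 = 60.6294
  Car, Neutral: 191×169/545 = 59.2275
  Car, Dissatisfied: 191×203/545 = 71.1431
  Bus, Satisfied: 140×173/545 = 44.4404
  Bus, Neutral: 140×169/545 = 43.4128
  Bus, Dissatisfied: 140×203/545 = 52.1468
  Rail, Satisfied: 214×173/545 = 67.9303
  Rail, Neutral: 214×169/545 = 66.3596
  Rail, Dissatisfied: 214×203/545 = 79.7101
Contributions (O − E)²/E:
  (55 − 60.6294)²/60.6294 = 0.5227
  (71 − 59.2275)²/59.2275 = 2.3400
  (65 − 71.1431)²/71.1431 = 0.5304
  (43 − 44.4404)²/44.4404 = 0.0467
  (39 − 43.4128)²/43.4128 = 0.4485
  (58 − 52.1468)²/52.1468 = 0.6570
  (75 − 67.9303)²/67.9303 = 0.7358
  (59 − 66.3596)²/66.3596 = 0.8162
  (80 − 79.7101)²/79.7101 = 0.0011
χ² = 0.5227 + 2.3400 + 0.5304 + 0.0467 + 0.4485 + 0.6570 + 0.7358 + 0.8162 + 0.0011 = 6.098

6.098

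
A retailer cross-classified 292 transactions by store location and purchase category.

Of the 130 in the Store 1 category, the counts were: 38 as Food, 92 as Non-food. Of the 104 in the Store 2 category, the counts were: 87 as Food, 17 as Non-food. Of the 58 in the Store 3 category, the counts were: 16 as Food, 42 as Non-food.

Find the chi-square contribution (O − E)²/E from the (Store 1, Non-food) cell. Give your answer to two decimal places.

Row total (Store 1) = 130; column total (Non-food) = 151; N = 292.
Expected count E = 130 × 151 / 292 = 67.226.
Contribution = (O − E)²/E = (92 − 67.226)² / 67.226 = 9.13.

9.13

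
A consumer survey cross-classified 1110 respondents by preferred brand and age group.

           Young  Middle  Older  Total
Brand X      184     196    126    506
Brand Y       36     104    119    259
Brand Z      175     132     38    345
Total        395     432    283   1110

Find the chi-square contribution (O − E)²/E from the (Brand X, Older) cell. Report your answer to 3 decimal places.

Row total (Brand X) = 506; column total (Older) = 283; N = 1110.
Expected count E = 506 × 283 / 1110 = 129.00721.
Contribution = (O − E)²/E = (126 − 129.00721)² / 129.00721 = 0.070.

0.070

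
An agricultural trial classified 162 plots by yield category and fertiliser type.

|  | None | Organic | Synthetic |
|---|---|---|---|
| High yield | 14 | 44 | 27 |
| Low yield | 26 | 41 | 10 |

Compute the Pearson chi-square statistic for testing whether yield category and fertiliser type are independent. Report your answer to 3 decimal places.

11.149

Row totals: 85, 77. Column totals: 40, 85, 37. Grand total N = 162.
Expected counts (row total × column total / N):
  High yield, None: 85×40/162 = 20.98765
  High yield, Organic: 85×85/162 = 44.59877
  High yield, Synthetic: 85×37/162 = 19.41358
  Low yield, None: 77×40/162 = 19.01235
  Low yield, Organic: 77×85/162 = 40.40123
  Low yield, Synthetic: 77×37/162 = 17.58642
Contributions (O − E)²/E:
  (14 − 20.98765)²/20.98765 = 2.3265
  (44 − 44.59877)²/44.59877 = 0.0080
  (27 − 19.41358)²/19.41358 = 2.9646
  (26 − 19.01235)²/19.01235 = 2.5682
  (41 − 40.40123)²/40.40123 = 0.0089
  (10 − 17.58642)²/17.58642 = 3.2726
χ² = 2.3265 + 0.0080 + 2.9646 + 2.5682 + 0.0089 + 3.2726 = 11.149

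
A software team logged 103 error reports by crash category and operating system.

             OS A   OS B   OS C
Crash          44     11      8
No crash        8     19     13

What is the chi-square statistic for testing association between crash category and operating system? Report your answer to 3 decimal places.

Row totals: 63, 40. Column totals: 52, 30, 21. Grand total N = 103.
Expected counts (row total × column total / N):
  Crash, OS A: 63×52/103 = 31.8058
  Crash, OS B: 63×30/103 = 18.3495
  Crash, OS C: 63×21/103 = 12.8447
  No crash, OS A: 40×52/103 = 20.1942
  No crash, OS B: 40×30/103 = 11.6505
  No crash, OS C: 40×21/103 = 8.1553
Contributions (O − E)²/E:
  (44 − 31.8058)²/31.8058 = 4.6752
  (11 − 18.3495)²/18.3495 = 2.9437
  (8 − 12.8447)²/12.8447 = 1.8273
  (8 − 20.1942)²/20.1942 = 7.3634
  (19 − 11.6505)²/11.6505 = 4.6363
  (13 − 8.1553)²/8.1553 = 2.8780
χ² = 4.6752 + 2.9437 + 1.8273 + 7.3634 + 4.6363 + 2.8780 = 24.324

24.324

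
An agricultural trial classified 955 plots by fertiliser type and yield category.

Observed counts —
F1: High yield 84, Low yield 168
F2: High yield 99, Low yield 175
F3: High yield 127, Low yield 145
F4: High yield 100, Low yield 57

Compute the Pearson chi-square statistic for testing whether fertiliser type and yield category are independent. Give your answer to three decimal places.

43.841

Row totals: 252, 274, 272, 157. Column totals: 410, 545. Grand total N = 955.
Expected counts (row total × column total / N):
  F1, High yield: 252×410/955 = 108.1885
  F1, Low yield: 252×545/955 = 143.8115
  F2, High yield: 274×410/955 = 117.6335
  F2, Low yield: 274×545/955 = 156.3665
  F3, High yield: 272×410/955 = 116.7749
  F3, Low yield: 272×545/955 = 155.2251
  F4, High yield: 157×410/955 = 67.4031
  F4, Low yield: 157×545/955 = 89.5969
Contributions (O − E)²/E:
  (84 − 108.1885)²/108.1885 = 5.4080
  (168 − 143.8115)²/143.8115 = 4.0684
  (99 − 117.6335)²/117.6335 = 2.9516
  (175 − 156.3665)²/156.3665 = 2.2205
  (127 − 116.7749)²/116.7749 = 0.8953
  (145 − 155.2251)²/155.2251 = 0.6736
  (100 − 67.4031)²/67.4031 = 15.7642
  (57 − 89.5969)²/89.5969 = 11.8593
χ² = 5.4080 + 4.0684 + 2.9516 + 2.2205 + 0.8953 + 0.6736 + 15.7642 + 11.8593 = 43.841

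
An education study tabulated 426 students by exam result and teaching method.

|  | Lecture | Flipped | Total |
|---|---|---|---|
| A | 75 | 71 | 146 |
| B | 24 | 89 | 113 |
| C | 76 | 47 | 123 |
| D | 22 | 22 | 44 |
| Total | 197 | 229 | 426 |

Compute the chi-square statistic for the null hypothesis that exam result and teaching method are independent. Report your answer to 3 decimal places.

42.171

Grand total N = 426.
Expected counts (row total × column total / N):
  A, Lecture: 146×197/426 = 67.5164
  A, Flipped: 146×229/426 = 78.4836
  B, Lecture: 113×197/426 = 52.2559
  B, Flipped: 113×229/426 = 60.7441
  C, Lecture: 123×197/426 = 56.8803
  C, Flipped: 123×229/426 = 66.1197
  D, Lecture: 44×197/426 = 20.3474
  D, Flipped: 44×229/426 = 23.6526
Contributions (O − E)²/E:
  (75 − 67.5164)²/67.5164 = 0.8295
  (71 − 78.4836)²/78.4836 = 0.7136
  (24 − 52.2559)²/52.2559 = 15.2786
  (89 − 60.7441)²/60.7441 = 13.1436
  (76 − 56.8803)²/56.8803 = 6.4269
  (47 − 66.1197)²/66.1197 = 5.5288
  (22 − 20.3474)²/20.3474 = 0.1342
  (22 − 23.6526)²/23.6526 = 0.1155
χ² = 0.8295 + 0.7136 + 15.2786 + 13.1436 + 6.4269 + 5.5288 + 0.1342 + 0.1155 = 42.171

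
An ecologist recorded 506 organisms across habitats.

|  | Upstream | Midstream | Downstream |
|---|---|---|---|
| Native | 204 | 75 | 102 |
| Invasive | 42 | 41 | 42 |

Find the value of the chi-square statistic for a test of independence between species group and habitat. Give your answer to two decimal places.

16.30

Row totals: 381, 125. Column totals: 246, 116, 144. Grand total N = 506.
Expected counts (row total × column total / N):
  Native, Upstream: 381×246/506 = 185.229
  Native, Midstream: 381×116/506 = 87.344
  Native, Downstream: 381×144/506 = 108.427
  Invasive, Upstream: 125×246/506 = 60.771
  Invasive, Midstream: 125×116/506 = 28.656
  Invasive, Downstream: 125×144/506 = 35.573
Contributions (O − E)²/E:
  (204 − 185.229)²/185.229 = 1.9022
  (75 − 87.344)²/87.344 = 1.7445
  (102 − 108.427)²/108.427 = 0.3810
  (42 − 60.771)²/60.771 = 5.7980
  (41 − 28.656)²/28.656 = 5.3174
  (42 − 35.573)²/35.573 = 1.1612
χ² = 1.9022 + 1.7445 + 0.3810 + 5.7980 + 5.3174 + 1.1612 = 16.30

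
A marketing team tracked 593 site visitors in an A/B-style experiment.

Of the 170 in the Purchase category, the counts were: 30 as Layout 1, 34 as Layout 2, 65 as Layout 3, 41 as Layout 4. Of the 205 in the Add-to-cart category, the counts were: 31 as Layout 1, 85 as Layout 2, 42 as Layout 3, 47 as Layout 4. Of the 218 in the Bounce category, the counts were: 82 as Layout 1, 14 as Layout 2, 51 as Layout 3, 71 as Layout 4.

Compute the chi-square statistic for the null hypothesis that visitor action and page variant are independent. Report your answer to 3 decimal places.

101.428

Row totals: 170, 205, 218. Column totals: 143, 133, 158, 159. Grand total N = 593.
Expected counts (row total × column total / N):
  Purchase, Layout 1: 170×143/593 = 40.9949
  Purchase, Layout 2: 170×133/593 = 38.1282
  Purchase, Layout 3: 170×158/593 = 45.2951
  Purchase, Layout 4: 170×159/593 = 45.5818
  Add-to-cart, Layout 1: 205×143/593 = 49.4351
  Add-to-cart, Layout 2: 205×133/593 = 45.9781
  Add-to-cart, Layout 3: 205×158/593 = 54.6206
  Add-to-cart, Layout 4: 205×159/593 = 54.9663
  Bounce, Layout 1: 218×143/593 = 52.5700
  Bounce, Layout 2: 218×133/593 = 48.8938
  Bounce, Layout 3: 218×158/593 = 58.0843
  Bounce, Layout 4: 218×159/593 = 58.4519
Contributions (O − E)²/E:
  (30 − 40.9949)²/40.9949 = 2.9489
  (34 − 38.1282)²/38.1282 = 0.4470
  (65 − 45.2951)²/45.2951 = 8.5723
  (41 − 45.5818)²/45.5818 = 0.4606
  (31 − 49.4351)²/49.4351 = 6.8747
  (85 − 45.9781)²/45.9781 = 33.1181
  (42 − 54.6206)²/54.6206 = 2.9161
  (47 − 54.9663)²/54.9663 = 1.1546
  (82 − 52.5700)²/52.5700 = 16.4756
  (14 − 48.8938)²/48.8938 = 24.9025
  (51 − 58.0843)²/58.0843 = 0.8640
  (71 − 58.4519)²/58.4519 = 2.6938
χ² = 2.9489 + 0.4470 + 8.5723 + 0.4606 + 6.8747 + 33.1181 + 2.9161 + 1.1546 + 16.4756 + 24.9025 + 0.8640 + 2.6938 = 101.428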